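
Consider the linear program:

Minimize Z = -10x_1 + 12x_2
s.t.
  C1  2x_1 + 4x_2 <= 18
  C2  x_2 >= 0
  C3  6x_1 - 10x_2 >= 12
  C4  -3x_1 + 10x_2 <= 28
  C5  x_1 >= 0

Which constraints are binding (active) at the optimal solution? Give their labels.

C1 and C2

Vertices and Z = -10x_1 + 12x_2:
  (9, 0) → Z = -90
  (57/11, 21/11) → Z = -318/11
  (2, 0) → Z = -20

The minimum is at (9, 0). Substituting into each constraint, equality holds for C1 and C2; the remaining constraints have slack.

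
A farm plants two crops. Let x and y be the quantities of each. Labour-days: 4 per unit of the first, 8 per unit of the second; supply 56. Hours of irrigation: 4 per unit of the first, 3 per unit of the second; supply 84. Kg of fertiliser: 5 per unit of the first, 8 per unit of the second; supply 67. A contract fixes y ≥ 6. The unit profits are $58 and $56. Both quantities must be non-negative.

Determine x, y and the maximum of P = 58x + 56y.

Extreme points and P = 58x + 56y:
  (0, 7) → P = 392
  (0, 6) → P = 336
  (2, 6) → P = 452

At the optimal vertex, 4x + 8y = 56 and y = 6.
Solving simultaneously gives x = 2, y = 6.

x = 2, y = 6, maximum P = 452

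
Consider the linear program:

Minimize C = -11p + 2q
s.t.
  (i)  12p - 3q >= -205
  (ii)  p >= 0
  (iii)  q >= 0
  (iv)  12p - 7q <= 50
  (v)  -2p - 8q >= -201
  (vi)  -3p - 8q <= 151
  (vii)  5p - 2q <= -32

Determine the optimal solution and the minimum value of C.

p = 73/22, q = 1069/44, minimum C = 133/11

Feasible corners and C = -11p + 2q:
  (0, 201/8) → C = 201/4
  (0, 16) → C = 32
  (73/22, 1069/44) → C = 133/11

The optimum lies where -2p - 8q = -201 and 5p - 2q = -32.
Solving simultaneously gives p = 73/22, q = 1069/44.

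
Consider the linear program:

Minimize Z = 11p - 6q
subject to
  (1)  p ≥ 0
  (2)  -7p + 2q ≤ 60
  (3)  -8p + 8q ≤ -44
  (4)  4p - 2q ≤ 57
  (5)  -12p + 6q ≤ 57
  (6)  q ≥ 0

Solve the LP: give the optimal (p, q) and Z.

Vertices and Z = 11p - 6q:
  (23, 35/2) → Z = 148
  (11/2, 0) → Z = 121/2
  (57/4, 0) → Z = 627/4

p = 11/2, q = 0, minimum Z = 121/2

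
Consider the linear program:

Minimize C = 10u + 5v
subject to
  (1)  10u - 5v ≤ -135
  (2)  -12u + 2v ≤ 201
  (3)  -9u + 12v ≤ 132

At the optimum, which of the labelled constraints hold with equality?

(1) and (2)

Extreme points and C = 10u + 5v:
  (-147/8, -39/4) → C = -465/2
  (-64/5, 7/5) → C = -121
  (-358/21, -25/14) → C = -7535/42

The minimum is at (-147/8, -39/4). Substituting into each constraint, equality holds for (1) and (2); the remaining constraints have slack.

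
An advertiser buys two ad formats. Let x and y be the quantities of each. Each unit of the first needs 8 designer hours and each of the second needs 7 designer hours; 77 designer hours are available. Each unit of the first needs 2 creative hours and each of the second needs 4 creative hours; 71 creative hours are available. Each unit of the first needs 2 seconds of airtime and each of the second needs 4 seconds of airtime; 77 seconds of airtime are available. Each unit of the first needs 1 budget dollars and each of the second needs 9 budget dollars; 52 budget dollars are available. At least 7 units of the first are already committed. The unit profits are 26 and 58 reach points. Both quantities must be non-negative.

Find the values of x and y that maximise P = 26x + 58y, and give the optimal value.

Vertices and P = 26x + 58y:
  (77/8, 0) → P = 1001/4
  (7, 0) → P = 182
  (7, 3) → P = 356

x = 7, y = 3, maximum P = 356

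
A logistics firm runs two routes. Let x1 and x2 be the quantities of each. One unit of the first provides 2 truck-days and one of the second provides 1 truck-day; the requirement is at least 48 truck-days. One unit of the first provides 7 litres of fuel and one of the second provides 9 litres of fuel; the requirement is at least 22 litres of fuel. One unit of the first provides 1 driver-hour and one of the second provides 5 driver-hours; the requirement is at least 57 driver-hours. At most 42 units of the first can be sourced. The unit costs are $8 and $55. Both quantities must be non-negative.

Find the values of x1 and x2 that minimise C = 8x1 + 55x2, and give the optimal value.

x1 = 42, x2 = 3, minimum C = 501

Corner points and C = 8x1 + 55x2:
  (0, 48) → C = 2640
  (61/3, 22/3) → C = 566
  (42, 3) → C = 501
The feasible region is unbounded (it extends along (0, 1)), but C strictly increases along every unbounded feasible direction, so there is no improving ray and the minimum is attained at a vertex.

The optimum lies where x1 + 5x2 = 57 and x1 = 42.
Solving simultaneously gives x1 = 42, x2 = 3.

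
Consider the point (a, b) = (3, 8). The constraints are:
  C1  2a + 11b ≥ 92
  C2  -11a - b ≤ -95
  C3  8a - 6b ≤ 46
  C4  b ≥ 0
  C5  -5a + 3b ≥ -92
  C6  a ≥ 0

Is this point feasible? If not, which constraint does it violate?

Constraint C2: -11a - b = -41, which is not ≤ -95. All other constraints are satisfied.

not feasible — violates C2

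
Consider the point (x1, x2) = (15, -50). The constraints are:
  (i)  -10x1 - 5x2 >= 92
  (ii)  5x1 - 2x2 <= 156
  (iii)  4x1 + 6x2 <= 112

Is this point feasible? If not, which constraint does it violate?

Constraint (ii): 5x1 - 2x2 = 175, which is not ≤ 156. All other constraints are satisfied.

not feasible — violates (ii)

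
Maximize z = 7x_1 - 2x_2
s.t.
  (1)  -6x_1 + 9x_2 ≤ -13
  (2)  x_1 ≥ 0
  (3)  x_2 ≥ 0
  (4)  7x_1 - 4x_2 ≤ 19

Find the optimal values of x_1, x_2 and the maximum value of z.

Vertices and z = 7x_1 - 2x_2:
  (13/6, 0) → z = 91/6
  (119/39, 23/39) → z = 787/39
  (19/7, 0) → z = 19

The binding constraints are -6x_1 + 9x_2 = -13 and 7x_1 - 4x_2 = 19.
Solving simultaneously gives x_1 = 119/39, x_2 = 23/39.

x_1 = 119/39, x_2 = 23/39, maximum z = 787/39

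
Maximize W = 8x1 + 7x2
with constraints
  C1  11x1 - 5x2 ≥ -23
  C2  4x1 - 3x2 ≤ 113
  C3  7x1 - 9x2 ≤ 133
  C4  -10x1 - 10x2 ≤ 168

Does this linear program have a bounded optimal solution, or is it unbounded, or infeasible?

From the feasible point (-107/16, -809/80), moving in the direction (5, 11) keeps every constraint satisfied while W increases without bound.

unbounded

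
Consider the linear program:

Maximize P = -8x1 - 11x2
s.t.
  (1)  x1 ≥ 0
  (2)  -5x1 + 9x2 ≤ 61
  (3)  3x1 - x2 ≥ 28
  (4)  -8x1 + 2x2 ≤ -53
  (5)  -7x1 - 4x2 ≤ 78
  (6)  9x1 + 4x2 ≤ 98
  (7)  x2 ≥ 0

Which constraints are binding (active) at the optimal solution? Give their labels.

(3) and (7)

Vertices and P = -8x1 - 11x2:
  (10, 2) → P = -102
  (28/3, 0) → P = -224/3
  (98/9, 0) → P = -784/9

The maximum is at (28/3, 0). Substituting into each constraint, equality holds for (3) and (7); the remaining constraints have slack.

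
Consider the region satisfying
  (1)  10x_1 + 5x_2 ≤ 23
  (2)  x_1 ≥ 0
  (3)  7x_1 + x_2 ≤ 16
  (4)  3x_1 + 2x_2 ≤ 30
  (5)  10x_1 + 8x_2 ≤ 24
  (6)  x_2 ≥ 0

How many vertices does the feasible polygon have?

5

Pairwise boundary intersections that survive every other constraint:
  (57/25, 1/25)
  (32/15, 1/3)
  (0, 3)
  (0, 0)
  (16/7, 0)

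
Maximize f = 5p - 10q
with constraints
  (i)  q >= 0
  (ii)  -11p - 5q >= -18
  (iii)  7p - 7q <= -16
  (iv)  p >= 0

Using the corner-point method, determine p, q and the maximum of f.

p = 0, q = 16/7, maximum f = -160/7

Feasible corners and f = 5p - 10q:
  (23/56, 151/56) → f = -1395/56
  (0, 18/5) → f = -36
  (0, 16/7) → f = -160/7

The binding constraints are 7p - 7q = -16 and p = 0.
Solving simultaneously gives p = 0, q = 16/7.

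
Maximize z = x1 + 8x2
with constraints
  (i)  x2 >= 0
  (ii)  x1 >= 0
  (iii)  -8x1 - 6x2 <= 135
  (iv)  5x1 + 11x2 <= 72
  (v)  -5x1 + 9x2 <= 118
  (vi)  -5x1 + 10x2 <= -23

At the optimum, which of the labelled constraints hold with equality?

Vertices and z = x1 + 8x2:
  (72/5, 0) → z = 72/5
  (23/5, 0) → z = 23/5
  (139/15, 7/3) → z = 419/15

The maximum is at (139/15, 7/3). Substituting into each constraint, equality holds for (iv) and (vi); the remaining constraints have slack.

(iv) and (vi)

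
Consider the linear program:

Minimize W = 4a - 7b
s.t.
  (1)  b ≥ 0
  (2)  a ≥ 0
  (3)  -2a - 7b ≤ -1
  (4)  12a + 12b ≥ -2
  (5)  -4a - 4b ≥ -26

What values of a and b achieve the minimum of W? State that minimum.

a = 0, b = 13/2, minimum W = -91/2

Vertices and W = 4a - 7b:
  (1/2, 0) → W = 2
  (13/2, 0) → W = 26
  (0, 1/7) → W = -1
  (0, 13/2) → W = -91/2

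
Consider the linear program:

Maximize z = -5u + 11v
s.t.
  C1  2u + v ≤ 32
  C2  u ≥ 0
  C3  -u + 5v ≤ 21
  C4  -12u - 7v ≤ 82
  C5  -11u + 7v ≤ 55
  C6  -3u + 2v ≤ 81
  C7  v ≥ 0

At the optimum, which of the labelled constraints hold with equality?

Feasible corners and z = -5u + 11v:
  (139/11, 74/11) → z = 119/11
  (16, 0) → z = -80
  (0, 21/5) → z = 231/5
  (0, 0) → z = 0

The maximum is at (0, 21/5). Substituting into each constraint, equality holds for C2 and C3; the remaining constraints have slack.

C2 and C3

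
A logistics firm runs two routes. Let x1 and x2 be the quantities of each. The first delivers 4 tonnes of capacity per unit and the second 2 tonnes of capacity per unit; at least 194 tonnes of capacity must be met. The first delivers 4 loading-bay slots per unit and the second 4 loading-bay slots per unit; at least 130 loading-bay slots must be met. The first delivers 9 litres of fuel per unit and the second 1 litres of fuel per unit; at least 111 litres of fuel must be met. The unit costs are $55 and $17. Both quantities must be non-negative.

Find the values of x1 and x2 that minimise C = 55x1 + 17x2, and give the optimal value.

Vertices and C = 55x1 + 17x2:
  (0, 111) → C = 1887
  (97/2, 0) → C = 5335/2
  (2, 93) → C = 1691
The feasible region is unbounded (it extends along (0, 1), (1, 0)), but C strictly increases along every unbounded feasible direction, so there is no improving ray and the minimum is attained at a vertex.

The binding constraints are 4x1 + 2x2 = 194 and 9x1 + x2 = 111.
Solving simultaneously gives x1 = 2, x2 = 93.

x1 = 2, x2 = 93, minimum C = 1691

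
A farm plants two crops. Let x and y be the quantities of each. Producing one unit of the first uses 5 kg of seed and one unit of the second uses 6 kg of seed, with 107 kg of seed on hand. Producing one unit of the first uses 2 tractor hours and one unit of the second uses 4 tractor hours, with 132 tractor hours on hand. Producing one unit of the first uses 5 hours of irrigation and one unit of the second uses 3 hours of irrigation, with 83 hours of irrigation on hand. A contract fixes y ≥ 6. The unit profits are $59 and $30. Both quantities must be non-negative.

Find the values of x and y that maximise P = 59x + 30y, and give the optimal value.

Feasible corners and P = 59x + 30y:
  (0, 107/6) → P = 535
  (0, 6) → P = 180
  (59/5, 8) → P = 4681/5
  (13, 6) → P = 947

The optimum lies where 5x + 3y = 83 and y = 6.
Solving simultaneously gives x = 13, y = 6.

x = 13, y = 6, maximum P = 947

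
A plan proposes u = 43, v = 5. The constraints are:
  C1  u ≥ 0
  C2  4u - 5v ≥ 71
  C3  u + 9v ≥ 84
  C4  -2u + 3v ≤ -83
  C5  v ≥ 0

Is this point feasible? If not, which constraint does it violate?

Constraint C4: -2u + 3v = -71, which is not ≤ -83. All other constraints are satisfied.

not feasible — violates C4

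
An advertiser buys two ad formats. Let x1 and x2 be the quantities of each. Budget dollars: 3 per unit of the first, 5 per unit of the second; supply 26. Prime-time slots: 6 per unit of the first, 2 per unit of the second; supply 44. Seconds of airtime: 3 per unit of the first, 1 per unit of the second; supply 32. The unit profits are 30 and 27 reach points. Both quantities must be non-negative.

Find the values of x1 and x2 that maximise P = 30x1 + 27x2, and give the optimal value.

x1 = 7, x2 = 1, maximum P = 237

Feasible corners and P = 30x1 + 27x2:
  (0, 0) → P = 0
  (0, 26/5) → P = 702/5
  (22/3, 0) → P = 220
  (7, 1) → P = 237

The optimum lies where 3x1 + 5x2 = 26 and 6x1 + 2x2 = 44.
Solving simultaneously gives x1 = 7, x2 = 1.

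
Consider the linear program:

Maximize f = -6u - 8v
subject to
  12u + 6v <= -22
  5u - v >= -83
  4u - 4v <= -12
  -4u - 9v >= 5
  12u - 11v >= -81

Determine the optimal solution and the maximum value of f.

u = -20, v = -17, maximum f = 256

Vertices and f = -6u - 8v:
  (-20, -17) → f = 256
  (-832/43, -591/43) → f = 9720/43
  (-32/13, 7/13) → f = 136/13
  (-98/19, 33/19) → f = 324/19

The binding constraints are 5u - v = -83 and 4u - 4v = -12.
Solving simultaneously gives u = -20, v = -17.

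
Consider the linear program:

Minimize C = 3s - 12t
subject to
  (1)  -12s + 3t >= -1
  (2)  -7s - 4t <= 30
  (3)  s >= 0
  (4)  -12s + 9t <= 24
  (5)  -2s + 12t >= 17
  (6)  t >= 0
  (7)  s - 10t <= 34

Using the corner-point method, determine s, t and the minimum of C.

Corner points and C = 3s - 12t:
  (9/8, 25/6) → C = -373/8
  (21/46, 103/69) → C = -761/46
  (0, 8/3) → C = -32
  (0, 17/12) → C = -17

s = 9/8, t = 25/6, minimum C = -373/8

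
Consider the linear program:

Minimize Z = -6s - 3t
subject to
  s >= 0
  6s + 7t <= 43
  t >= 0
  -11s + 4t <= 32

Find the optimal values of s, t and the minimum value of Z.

s = 43/6, t = 0, minimum Z = -43

Corner points and Z = -6s - 3t:
  (0, 43/7) → Z = -129/7
  (0, 0) → Z = 0
  (43/6, 0) → Z = -43

The binding constraints are 6s + 7t = 43 and t = 0.
Solving simultaneously gives s = 43/6, t = 0.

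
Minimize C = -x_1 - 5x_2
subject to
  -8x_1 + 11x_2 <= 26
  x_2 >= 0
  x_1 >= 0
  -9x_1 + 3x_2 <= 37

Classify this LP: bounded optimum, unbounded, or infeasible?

From the feasible point (0, 26/11), moving in the direction (1, 0) keeps every constraint satisfied while C decreases without bound.

unbounded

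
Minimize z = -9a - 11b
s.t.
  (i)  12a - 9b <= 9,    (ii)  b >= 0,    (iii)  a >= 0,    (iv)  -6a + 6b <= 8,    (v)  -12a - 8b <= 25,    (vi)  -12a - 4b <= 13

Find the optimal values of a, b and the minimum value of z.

a = 7, b = 25/3, minimum z = -464/3

Vertices and z = -9a - 11b:
  (3/4, 0) → z = -27/4
  (7, 25/3) → z = -464/3
  (0, 0) → z = 0
  (0, 4/3) → z = -44/3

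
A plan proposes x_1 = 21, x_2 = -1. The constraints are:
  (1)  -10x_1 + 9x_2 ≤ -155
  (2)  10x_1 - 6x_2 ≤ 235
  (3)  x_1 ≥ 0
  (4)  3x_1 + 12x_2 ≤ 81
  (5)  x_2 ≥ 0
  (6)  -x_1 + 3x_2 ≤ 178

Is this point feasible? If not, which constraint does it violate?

Constraint (5): x_2 = -1, which is not ≥ 0. All other constraints are satisfied.

not feasible — violates (5)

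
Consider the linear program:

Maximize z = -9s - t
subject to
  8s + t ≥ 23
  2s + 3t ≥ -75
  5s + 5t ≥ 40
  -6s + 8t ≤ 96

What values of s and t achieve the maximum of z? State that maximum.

s = 44/35, t = 453/35, maximum z = -849/35

Extreme points and z = -9s - t:
  (15/7, 41/7) → z = -176/7
  (44/35, 453/35) → z = -849/35
  (99, -91) → z = -800
The feasible region is unbounded (it extends along (3, -2), (4, 3)), but z strictly decreases along every unbounded feasible direction, so there is no improving ray and the maximum is attained at a vertex.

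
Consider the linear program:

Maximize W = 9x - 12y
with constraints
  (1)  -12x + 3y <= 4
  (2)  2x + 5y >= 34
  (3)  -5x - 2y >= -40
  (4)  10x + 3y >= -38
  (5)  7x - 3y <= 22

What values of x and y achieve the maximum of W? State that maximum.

x = 212/41, y = 194/41, maximum W = -420/41

Extreme points and W = 9x - 12y:
  (41/33, 208/33) → W = -709/11
  (112/39, 500/39) → W = -128
  (212/41, 194/41) → W = -420/41
  (164/29, 170/29) → W = -564/29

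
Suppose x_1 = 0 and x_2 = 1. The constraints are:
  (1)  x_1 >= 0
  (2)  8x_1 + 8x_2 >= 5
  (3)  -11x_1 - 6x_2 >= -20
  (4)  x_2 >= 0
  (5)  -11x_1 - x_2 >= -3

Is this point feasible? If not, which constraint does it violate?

feasible

(1): 0 ≥ 0 ✓
(2): 8 ≥ 5 ✓
(3): -6 ≥ -20 ✓
(4): 1 ≥ 0 ✓
(5): -1 ≥ -3 ✓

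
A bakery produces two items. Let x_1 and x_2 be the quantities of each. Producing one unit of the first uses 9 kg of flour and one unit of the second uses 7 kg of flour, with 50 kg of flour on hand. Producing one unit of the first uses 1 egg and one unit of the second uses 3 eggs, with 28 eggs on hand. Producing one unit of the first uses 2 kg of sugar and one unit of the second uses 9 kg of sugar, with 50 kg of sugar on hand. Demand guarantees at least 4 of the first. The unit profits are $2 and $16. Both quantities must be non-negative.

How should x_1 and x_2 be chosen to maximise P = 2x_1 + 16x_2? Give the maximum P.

Vertices and P = 2x_1 + 16x_2:
  (50/9, 0) → P = 100/9
  (4, 0) → P = 8
  (4, 2) → P = 40

The optimum lies where 9x_1 + 7x_2 = 50 and x_1 = 4.
Solving simultaneously gives x_1 = 4, x_2 = 2.

x_1 = 4, x_2 = 2, maximum P = 40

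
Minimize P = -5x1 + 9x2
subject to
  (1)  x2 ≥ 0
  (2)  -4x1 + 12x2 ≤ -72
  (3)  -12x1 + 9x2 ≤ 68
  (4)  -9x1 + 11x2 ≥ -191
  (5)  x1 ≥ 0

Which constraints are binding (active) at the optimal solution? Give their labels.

Feasible corners and P = -5x1 + 9x2:
  (18, 0) → P = -90
  (191/9, 0) → P = -955/9
  (375/16, 29/16) → P = -807/8

The minimum is at (191/9, 0). Substituting into each constraint, equality holds for (1) and (4); the remaining constraints have slack.

(1) and (4)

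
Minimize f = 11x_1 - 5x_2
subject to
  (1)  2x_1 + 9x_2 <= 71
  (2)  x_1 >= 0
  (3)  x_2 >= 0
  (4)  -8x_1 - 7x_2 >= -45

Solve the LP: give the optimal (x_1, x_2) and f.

x_1 = 0, x_2 = 45/7, minimum f = -225/7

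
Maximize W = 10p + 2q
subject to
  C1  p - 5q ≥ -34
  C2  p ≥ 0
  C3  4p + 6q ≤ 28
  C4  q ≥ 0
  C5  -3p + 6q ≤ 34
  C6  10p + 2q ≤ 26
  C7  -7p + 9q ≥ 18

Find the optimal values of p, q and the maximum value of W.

p = 24/13, q = 134/39, maximum W = 76/3

Extreme points and W = 10p + 2q:
  (0, 14/3) → W = 28/3
  (0, 2) → W = 4
  (24/13, 134/39) → W = 76/3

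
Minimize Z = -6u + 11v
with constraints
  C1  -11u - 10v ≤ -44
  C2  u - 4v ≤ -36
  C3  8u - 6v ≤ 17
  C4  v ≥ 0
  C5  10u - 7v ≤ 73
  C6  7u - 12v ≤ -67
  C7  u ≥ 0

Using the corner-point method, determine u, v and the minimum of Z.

Vertices and Z = -6u + 11v:
  (41/4, 185/16) → Z = 1051/16
  (0, 9) → Z = 99
  (319/4, 207/2) → Z = 660
  (101/9, 655/54) → Z = 3569/54
The feasible region is unbounded (it extends along (0, 1), (7, 10)), but Z strictly increases along every unbounded feasible direction, so there is no improving ray and the minimum is attained at a vertex.

The binding constraints are u - 4v = -36 and 7u - 12v = -67.
Solving simultaneously gives u = 41/4, v = 185/16.

u = 41/4, v = 185/16, minimum Z = 1051/16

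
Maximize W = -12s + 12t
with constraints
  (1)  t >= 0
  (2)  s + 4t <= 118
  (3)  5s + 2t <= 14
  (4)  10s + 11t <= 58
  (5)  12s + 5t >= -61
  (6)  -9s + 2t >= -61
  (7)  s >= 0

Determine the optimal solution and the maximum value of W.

s = 0, t = 58/11, maximum W = 696/11

Feasible corners and W = -12s + 12t:
  (14/5, 0) → W = -168/5
  (0, 0) → W = 0
  (38/35, 30/7) → W = 192/5
  (0, 58/11) → W = 696/11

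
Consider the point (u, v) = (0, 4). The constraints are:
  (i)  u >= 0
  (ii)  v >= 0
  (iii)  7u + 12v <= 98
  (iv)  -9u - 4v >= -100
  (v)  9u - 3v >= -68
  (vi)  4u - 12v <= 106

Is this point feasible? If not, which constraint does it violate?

(i): 0 ≥ 0 ✓
(ii): 4 ≥ 0 ✓
(iii): 48 ≤ 98 ✓
(iv): -16 ≥ -100 ✓
(v): -12 ≥ -68 ✓
(vi): -48 ≤ 106 ✓

feasible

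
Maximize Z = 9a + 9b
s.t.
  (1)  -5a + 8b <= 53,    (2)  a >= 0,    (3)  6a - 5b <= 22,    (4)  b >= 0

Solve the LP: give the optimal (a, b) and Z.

a = 441/23, b = 428/23, maximum Z = 7821/23

Extreme points and Z = 9a + 9b:
  (0, 53/8) → Z = 477/8
  (441/23, 428/23) → Z = 7821/23
  (0, 0) → Z = 0
  (11/3, 0) → Z = 33

At the optimal vertex, -5a + 8b = 53 and 6a - 5b = 22.
Solving simultaneously gives a = 441/23, b = 428/23.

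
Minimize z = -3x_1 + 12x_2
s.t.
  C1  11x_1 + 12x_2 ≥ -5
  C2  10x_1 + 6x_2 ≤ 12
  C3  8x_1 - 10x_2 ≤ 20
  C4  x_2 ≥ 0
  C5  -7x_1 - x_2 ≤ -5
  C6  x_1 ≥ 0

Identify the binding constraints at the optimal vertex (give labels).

Corner points and z = -3x_1 + 12x_2:
  (6/5, 0) → z = -18/5
  (9/16, 17/16) → z = 177/16
  (5/7, 0) → z = -15/7

The minimum is at (6/5, 0). Substituting into each constraint, equality holds for C2 and C4; the remaining constraints have slack.

C2 and C4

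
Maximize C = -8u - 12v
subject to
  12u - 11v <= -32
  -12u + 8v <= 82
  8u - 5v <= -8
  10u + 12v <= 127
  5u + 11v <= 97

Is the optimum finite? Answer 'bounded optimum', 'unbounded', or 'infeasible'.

bounded optimum

Extreme points and C = -8u - 12v:
  (-323/18, -50/3) → C = 3092/9
  (18/7, 40/7) → C = -624/7
  (-63/86, 787/86) → C = -4470/43
  (397/113, 816/113) → C = -12968/113
The feasible region has finitely many vertices and no improving ray; the maximum is 3092/9 at (-323/18, -50/3).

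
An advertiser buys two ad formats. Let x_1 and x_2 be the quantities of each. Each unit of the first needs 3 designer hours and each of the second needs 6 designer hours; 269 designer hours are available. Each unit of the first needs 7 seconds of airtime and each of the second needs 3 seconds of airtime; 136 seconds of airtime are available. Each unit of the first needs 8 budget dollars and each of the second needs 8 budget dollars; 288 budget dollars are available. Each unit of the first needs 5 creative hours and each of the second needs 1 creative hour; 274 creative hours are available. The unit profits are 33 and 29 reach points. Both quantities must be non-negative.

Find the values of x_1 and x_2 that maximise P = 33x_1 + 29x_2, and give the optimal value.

Extreme points and P = 33x_1 + 29x_2:
  (0, 0) → P = 0
  (0, 36) → P = 1044
  (136/7, 0) → P = 4488/7
  (7, 29) → P = 1072

The binding constraints are 7x_1 + 3x_2 = 136 and 8x_1 + 8x_2 = 288.
Solving simultaneously gives x_1 = 7, x_2 = 29.

x_1 = 7, x_2 = 29, maximum P = 1072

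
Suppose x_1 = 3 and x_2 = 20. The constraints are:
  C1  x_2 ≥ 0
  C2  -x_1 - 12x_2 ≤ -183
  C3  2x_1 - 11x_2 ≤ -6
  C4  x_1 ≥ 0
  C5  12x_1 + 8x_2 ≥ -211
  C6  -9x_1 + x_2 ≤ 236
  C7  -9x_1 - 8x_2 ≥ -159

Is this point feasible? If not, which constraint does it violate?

not feasible — violates C7

Constraint C7: -9x_1 - 8x_2 = -187, which is not ≥ -159. All other constraints are satisfied.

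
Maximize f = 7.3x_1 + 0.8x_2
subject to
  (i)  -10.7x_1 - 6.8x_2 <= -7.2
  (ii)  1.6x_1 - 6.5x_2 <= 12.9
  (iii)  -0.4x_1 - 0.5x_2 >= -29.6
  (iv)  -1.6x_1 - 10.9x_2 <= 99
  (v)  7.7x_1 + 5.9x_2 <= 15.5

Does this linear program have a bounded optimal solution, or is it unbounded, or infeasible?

Vertices and f = 7.3x_1 + 0.8x_2:
  (4484/2681, -4217/2681) → f = 146798/13405
  (-6292/1077, 11041/1077) → f = -185494/5385
  (17686/5949, -7453/5949) → f = 615727/29745
The feasible region has finitely many vertices and no improving ray; the maximum is 615727/29745 at (17686/5949, -7453/5949).

bounded optimum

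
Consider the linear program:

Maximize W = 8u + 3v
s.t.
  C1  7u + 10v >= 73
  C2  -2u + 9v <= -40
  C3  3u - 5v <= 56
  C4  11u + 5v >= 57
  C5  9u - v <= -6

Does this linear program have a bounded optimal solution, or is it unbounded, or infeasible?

infeasible

The boundaries 7u + 10v = 73 and -2u + 9v = -40 meet at (1057/83, -134/83), but that point violates 9u - v ≤ -6. Every candidate vertex is excluded by some other constraint, so the feasible region is empty.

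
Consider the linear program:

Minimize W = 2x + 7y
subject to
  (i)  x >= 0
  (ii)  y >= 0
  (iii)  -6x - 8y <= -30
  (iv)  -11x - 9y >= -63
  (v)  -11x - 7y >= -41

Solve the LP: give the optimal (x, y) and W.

Vertices and W = 2x + 7y:
  (0, 15/4) → W = 105/4
  (0, 41/7) → W = 41
  (59/23, 42/23) → W = 412/23

The optimum lies where -6x - 8y = -30 and -11x - 7y = -41.
Solving simultaneously gives x = 59/23, y = 42/23.

x = 59/23, y = 42/23, minimum W = 412/23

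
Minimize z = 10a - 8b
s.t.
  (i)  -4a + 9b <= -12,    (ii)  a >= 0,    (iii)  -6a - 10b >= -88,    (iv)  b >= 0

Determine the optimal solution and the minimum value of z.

a = 3, b = 0, minimum z = 30

Vertices and z = 10a - 8b:
  (456/47, 140/47) → z = 3440/47
  (3, 0) → z = 30
  (44/3, 0) → z = 440/3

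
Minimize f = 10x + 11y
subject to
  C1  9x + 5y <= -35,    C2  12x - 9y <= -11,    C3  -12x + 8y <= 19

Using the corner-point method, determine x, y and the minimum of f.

Corner points and f = 10x + 11y:
  (-370/141, -107/47) → f = -7231/141
  (-125/44, -83/44) → f = -2163/44
  (-83/12, -8) → f = -943/6

At the optimal vertex, 12x - 9y = -11 and -12x + 8y = 19.
Solving simultaneously gives x = -83/12, y = -8.

x = -83/12, y = -8, minimum f = -943/6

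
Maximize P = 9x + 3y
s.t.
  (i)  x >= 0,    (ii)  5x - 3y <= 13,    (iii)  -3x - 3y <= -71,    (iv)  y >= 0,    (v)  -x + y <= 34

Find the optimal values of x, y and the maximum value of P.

Extreme points and P = 9x + 3y:
  (0, 71/3) → P = 71
  (0, 34) → P = 102
  (21/2, 79/6) → P = 134
  (115/2, 183/2) → P = 792

The optimum lies where 5x - 3y = 13 and -x + y = 34.
Solving simultaneously gives x = 115/2, y = 183/2.

x = 115/2, y = 183/2, maximum P = 792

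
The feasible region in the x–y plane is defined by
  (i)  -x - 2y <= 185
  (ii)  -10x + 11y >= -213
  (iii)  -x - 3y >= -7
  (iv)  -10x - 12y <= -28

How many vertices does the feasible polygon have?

3

Of the 6 pairwise boundary intersections, those satisfying every inequality are:
  (716/41, -143/41)
  (1432/115, -185/23)
  (0, 7/3)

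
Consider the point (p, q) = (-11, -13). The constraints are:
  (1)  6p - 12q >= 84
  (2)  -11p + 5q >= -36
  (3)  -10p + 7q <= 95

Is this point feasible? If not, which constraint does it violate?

(1): 90 ≥ 84 ✓
(2): 56 ≥ -36 ✓
(3): 19 ≤ 95 ✓

feasible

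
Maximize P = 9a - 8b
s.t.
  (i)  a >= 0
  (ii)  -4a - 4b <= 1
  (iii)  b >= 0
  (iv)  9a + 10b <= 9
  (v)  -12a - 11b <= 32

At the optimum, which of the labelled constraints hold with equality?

(iii) and (iv)

Feasible corners and P = 9a - 8b:
  (0, 0) → P = 0
  (0, 9/10) → P = -36/5
  (1, 0) → P = 9

The maximum is at (1, 0). Substituting into each constraint, equality holds for (iii) and (iv); the remaining constraints have slack.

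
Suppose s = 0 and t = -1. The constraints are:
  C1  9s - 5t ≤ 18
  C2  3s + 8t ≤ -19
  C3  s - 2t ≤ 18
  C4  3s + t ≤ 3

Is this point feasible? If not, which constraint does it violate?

Constraint C2: 3s + 8t = -8, which is not ≤ -19. All other constraints are satisfied.

not feasible — violates C2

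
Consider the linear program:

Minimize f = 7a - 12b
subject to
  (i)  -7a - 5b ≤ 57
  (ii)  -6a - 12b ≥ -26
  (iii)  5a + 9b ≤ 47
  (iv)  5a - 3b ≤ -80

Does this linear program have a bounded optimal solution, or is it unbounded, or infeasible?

bounded optimum

Vertices and f = 7a - 12b:
  (-407/27, 262/27) → f = -5993/27
  (-571/46, 275/46) → f = -7297/46
  (-147/13, 305/39) → f = -173
The feasible region has finitely many vertices and no improving ray; the minimum is -5993/27 at (-407/27, 262/27).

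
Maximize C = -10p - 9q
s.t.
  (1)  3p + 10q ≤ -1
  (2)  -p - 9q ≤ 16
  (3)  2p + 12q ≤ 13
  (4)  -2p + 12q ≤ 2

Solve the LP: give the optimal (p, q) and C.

Corner points and C = -10p - 9q:
  (151/17, -47/17) → C = -1087/17
  (-4/7, 1/14) → C = 71/14
  (-7, -1) → C = 79

p = -7, q = -1, maximum C = 79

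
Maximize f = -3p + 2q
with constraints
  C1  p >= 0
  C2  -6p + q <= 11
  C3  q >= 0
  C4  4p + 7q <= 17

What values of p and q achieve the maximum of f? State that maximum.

Extreme points and f = -3p + 2q:
  (0, 0) → f = 0
  (0, 17/7) → f = 34/7
  (17/4, 0) → f = -51/4

At the optimal vertex, p = 0 and 4p + 7q = 17.
Solving simultaneously gives p = 0, q = 17/7.

p = 0, q = 17/7, maximum f = 34/7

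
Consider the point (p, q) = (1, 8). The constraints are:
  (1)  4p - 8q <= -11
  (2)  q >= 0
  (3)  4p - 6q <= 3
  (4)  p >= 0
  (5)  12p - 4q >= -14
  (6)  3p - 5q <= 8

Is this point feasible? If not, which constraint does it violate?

not feasible — violates (5)

Constraint (5): 12p - 4q = -20, which is not ≥ -14. All other constraints are satisfied.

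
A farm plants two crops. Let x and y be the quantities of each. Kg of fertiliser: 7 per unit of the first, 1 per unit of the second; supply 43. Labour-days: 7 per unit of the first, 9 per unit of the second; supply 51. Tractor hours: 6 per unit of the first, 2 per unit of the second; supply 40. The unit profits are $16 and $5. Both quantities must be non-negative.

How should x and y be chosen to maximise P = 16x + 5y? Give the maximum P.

Feasible corners and P = 16x + 5y:
  (0, 0) → P = 0
  (0, 17/3) → P = 85/3
  (43/7, 0) → P = 688/7
  (6, 1) → P = 101

x = 6, y = 1, maximum P = 101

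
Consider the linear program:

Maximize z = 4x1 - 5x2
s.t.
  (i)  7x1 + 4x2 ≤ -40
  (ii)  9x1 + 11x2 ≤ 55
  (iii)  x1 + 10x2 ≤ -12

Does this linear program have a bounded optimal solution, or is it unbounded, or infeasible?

From the feasible point (-16/3, -2/3), moving in the direction (4, -7) keeps every constraint satisfied while z increases without bound.

unbounded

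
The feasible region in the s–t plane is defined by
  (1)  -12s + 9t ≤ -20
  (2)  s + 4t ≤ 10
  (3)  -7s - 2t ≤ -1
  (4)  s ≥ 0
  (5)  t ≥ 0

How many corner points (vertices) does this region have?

3

The feasible vertices (each the meet of two boundaries and inside every other half-plane) are:
  (170/57, 100/57)
  (5/3, 0)
  (10, 0)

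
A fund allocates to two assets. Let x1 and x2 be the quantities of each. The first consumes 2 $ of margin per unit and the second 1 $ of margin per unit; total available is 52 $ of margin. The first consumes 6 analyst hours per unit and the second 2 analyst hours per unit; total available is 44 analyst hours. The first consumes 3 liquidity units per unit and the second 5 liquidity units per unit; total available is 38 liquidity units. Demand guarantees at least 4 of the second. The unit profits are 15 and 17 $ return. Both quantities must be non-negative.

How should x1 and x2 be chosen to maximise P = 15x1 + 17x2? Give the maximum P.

Extreme points and P = 15x1 + 17x2:
  (0, 38/5) → P = 646/5
  (0, 4) → P = 68
  (6, 4) → P = 158

x1 = 6, x2 = 4, maximum P = 158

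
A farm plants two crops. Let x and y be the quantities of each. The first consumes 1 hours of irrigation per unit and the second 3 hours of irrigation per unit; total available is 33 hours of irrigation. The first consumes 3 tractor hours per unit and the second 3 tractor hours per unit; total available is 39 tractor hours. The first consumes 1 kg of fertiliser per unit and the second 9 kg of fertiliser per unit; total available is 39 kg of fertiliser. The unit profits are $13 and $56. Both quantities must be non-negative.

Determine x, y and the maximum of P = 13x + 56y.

x = 39/4, y = 13/4, maximum P = 1235/4

Extreme points and P = 13x + 56y:
  (0, 0) → P = 0
  (0, 13/3) → P = 728/3
  (13, 0) → P = 169
  (39/4, 13/4) → P = 1235/4

The optimum lies where 3x + 3y = 39 and x + 9y = 39.
Solving simultaneously gives x = 39/4, y = 13/4.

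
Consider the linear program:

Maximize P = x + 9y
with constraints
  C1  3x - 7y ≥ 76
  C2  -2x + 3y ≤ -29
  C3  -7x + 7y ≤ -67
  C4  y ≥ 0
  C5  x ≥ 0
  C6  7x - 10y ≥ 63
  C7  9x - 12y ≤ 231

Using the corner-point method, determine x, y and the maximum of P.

Vertices and P = x + 9y:
  (76/3, 0) → P = 76/3
  (235/9, 1/3) → P = 262/9
  (77/3, 0) → P = 77/3

x = 235/9, y = 1/3, maximum P = 262/9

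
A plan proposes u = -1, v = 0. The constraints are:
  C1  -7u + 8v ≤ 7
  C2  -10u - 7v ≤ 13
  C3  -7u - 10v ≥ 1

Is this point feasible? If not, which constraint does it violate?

C1: 7 ≤ 7 ✓
C2: 10 ≤ 13 ✓
C3: 7 ≥ 1 ✓

feasible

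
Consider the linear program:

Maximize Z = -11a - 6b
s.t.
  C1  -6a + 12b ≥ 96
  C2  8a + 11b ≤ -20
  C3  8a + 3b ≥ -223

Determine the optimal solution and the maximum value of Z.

a = -26, b = -5, maximum Z = 316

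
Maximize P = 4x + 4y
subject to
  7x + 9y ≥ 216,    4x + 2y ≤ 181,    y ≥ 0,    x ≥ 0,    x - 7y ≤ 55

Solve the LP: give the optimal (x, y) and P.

x = 0, y = 181/2, maximum P = 362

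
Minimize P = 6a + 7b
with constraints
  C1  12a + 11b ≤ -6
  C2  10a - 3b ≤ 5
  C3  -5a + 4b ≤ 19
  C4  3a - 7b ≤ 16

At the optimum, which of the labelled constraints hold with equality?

Feasible corners and P = 6a + 7b:
  (37/146, -60/73) → P = -309/73
  (-233/103, 198/103) → P = -12/103
  (-13/61, -145/61) → P = -1093/61
  (-197/23, -137/23) → P = -2141/23

The minimum is at (-197/23, -137/23). Substituting into each constraint, equality holds for C3 and C4; the remaining constraints have slack.

C3 and C4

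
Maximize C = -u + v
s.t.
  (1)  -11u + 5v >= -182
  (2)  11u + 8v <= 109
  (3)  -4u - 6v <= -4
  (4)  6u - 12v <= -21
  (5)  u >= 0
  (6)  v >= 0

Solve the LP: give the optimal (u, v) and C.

Extreme points and C = -u + v:
  (19/3, 59/12) → C = -17/12
  (0, 109/8) → C = 109/8
  (0, 7/4) → C = 7/4

The binding constraints are 11u + 8v = 109 and u = 0.
Solving simultaneously gives u = 0, v = 109/8.

u = 0, v = 109/8, maximum C = 109/8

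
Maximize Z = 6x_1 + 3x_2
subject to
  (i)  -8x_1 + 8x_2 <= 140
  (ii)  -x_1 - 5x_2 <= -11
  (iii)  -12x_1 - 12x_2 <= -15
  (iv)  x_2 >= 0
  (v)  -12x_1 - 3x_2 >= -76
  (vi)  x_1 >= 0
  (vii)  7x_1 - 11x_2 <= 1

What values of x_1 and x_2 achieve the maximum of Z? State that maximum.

Vertices and Z = 6x_1 + 3x_2:
  (47/30, 286/15) → Z = 333/5
  (0, 35/2) → Z = 105/2
  (0, 11/5) → Z = 33/5
  (63/23, 38/23) → Z = 492/23
  (839/153, 520/153) → Z = 2198/51

At the optimal vertex, -8x_1 + 8x_2 = 140 and -12x_1 - 3x_2 = -76.
Solving simultaneously gives x_1 = 47/30, x_2 = 286/15.

x_1 = 47/30, x_2 = 286/15, maximum Z = 333/5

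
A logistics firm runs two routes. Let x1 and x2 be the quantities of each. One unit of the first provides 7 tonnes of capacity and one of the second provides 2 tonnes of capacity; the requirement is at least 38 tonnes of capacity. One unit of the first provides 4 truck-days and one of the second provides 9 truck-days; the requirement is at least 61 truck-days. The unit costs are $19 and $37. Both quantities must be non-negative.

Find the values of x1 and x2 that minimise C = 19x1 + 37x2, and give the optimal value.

Vertices and C = 19x1 + 37x2:
  (0, 19) → C = 703
  (61/4, 0) → C = 1159/4
  (4, 5) → C = 261
The feasible region is unbounded (it extends along (0, 1), (1, 0)), but C strictly increases along every unbounded feasible direction, so there is no improving ray and the minimum is attained at a vertex.

x1 = 4, x2 = 5, minimum C = 261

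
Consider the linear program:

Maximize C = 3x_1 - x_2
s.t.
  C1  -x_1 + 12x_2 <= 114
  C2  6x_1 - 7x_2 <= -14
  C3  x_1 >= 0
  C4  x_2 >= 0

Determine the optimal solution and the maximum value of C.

Feasible corners and C = 3x_1 - x_2:
  (126/13, 134/13) → C = 244/13
  (0, 19/2) → C = -19/2
  (0, 2) → C = -2

x_1 = 126/13, x_2 = 134/13, maximum C = 244/13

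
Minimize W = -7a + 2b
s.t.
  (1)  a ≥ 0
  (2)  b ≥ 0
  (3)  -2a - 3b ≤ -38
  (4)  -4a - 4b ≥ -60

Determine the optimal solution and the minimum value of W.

a = 7, b = 8, minimum W = -33

The optimum lies where -2a - 3b = -38 and -4a - 4b = -60.
Solving simultaneously gives a = 7, b = 8.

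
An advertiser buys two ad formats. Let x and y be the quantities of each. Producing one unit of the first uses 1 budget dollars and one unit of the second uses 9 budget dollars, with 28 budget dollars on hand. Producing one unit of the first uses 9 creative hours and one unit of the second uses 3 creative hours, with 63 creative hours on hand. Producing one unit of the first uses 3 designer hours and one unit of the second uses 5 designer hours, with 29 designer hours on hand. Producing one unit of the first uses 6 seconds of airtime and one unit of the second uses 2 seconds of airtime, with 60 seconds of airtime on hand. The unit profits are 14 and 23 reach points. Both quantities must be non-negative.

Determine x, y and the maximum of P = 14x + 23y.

Vertices and P = 14x + 23y:
  (0, 0) → P = 0
  (0, 28/9) → P = 644/9
  (7, 0) → P = 98
  (11/2, 5/2) → P = 269/2
  (19/3, 2) → P = 404/3

x = 19/3, y = 2, maximum P = 404/3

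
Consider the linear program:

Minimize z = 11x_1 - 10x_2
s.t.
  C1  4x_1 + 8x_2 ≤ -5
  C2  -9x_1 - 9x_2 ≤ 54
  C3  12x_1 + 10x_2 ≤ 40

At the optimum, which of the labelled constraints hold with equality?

Feasible corners and z = 11x_1 - 10x_2:
  (-43/4, 19/4) → z = -663/4
  (185/28, -55/14) → z = 3135/28
  (50, -56) → z = 1110

The minimum is at (-43/4, 19/4). Substituting into each constraint, equality holds for C1 and C2; the remaining constraints have slack.

C1 and C2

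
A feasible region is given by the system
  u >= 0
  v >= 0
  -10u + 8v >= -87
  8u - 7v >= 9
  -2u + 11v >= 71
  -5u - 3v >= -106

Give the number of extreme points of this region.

3

Of the 15 pairwise boundary intersections, those satisfying every inequality are:
  (298/37, 293/37)
  (769/59, 803/59)
  (953/61, 567/61)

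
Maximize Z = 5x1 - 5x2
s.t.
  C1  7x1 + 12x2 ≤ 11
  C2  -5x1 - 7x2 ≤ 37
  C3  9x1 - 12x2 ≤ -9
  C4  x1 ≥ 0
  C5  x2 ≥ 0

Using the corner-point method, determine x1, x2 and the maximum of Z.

x1 = 1/8, x2 = 27/32, maximum Z = -115/32

At the optimal vertex, 7x1 + 12x2 = 11 and 9x1 - 12x2 = -9.
Solving simultaneously gives x1 = 1/8, x2 = 27/32.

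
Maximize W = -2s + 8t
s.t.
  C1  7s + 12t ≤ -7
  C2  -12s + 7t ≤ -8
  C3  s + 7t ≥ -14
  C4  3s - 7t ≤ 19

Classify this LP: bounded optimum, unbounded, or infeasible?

Extreme points and W = -2s + 8t:
  (47/193, -140/193) → W = -1214/193
  (179/85, -154/85) → W = -318/17
  (-6/13, -176/91) → W = -1324/91
  (5/4, -61/28) → W = -279/14
The feasible region has finitely many vertices and no improving ray; the maximum is -1214/193 at (47/193, -140/193).

bounded optimum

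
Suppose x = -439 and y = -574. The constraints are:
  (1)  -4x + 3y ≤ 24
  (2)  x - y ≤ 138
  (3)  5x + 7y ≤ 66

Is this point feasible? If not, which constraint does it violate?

Constraint (1): -4x + 3y = 34, which is not ≤ 24. All other constraints are satisfied.

not feasible — violates (1)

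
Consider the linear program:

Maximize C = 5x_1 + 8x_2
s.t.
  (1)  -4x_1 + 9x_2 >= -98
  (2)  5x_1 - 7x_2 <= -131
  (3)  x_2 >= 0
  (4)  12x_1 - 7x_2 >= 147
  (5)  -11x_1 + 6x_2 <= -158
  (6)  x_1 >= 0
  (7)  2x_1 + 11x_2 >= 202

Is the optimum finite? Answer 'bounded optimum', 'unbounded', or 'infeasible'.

unbounded

From the feasible point (1892/47, 2231/47), moving in the direction (7, 12) keeps every constraint satisfied while C increases without bound.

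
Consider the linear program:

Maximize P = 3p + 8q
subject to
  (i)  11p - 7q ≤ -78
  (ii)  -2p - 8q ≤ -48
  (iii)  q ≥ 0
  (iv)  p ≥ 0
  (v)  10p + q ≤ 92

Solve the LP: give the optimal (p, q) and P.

Vertices and P = 3p + 8q:
  (0, 78/7) → P = 624/7
  (566/81, 1792/81) → P = 16034/81
  (0, 92) → P = 736

The binding constraints are p = 0 and 10p + q = 92.
Solving simultaneously gives p = 0, q = 92.

p = 0, q = 92, maximum P = 736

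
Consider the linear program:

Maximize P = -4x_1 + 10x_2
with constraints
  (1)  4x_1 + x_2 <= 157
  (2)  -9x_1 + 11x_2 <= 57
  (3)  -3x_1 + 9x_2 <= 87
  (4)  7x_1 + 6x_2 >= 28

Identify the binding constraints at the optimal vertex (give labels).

Feasible corners and P = -4x_1 + 10x_2:
  (34, 21) → P = 74
  (914/17, -987/17) → P = -13526/17
  (37/4, 51/4) → P = 181/2
  (-34/131, 651/131) → P = 6646/131

The maximum is at (37/4, 51/4). Substituting into each constraint, equality holds for (2) and (3); the remaining constraints have slack.

(2) and (3)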